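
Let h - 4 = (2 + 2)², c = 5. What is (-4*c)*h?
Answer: -400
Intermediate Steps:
h = 20 (h = 4 + (2 + 2)² = 4 + 4² = 4 + 16 = 20)
(-4*c)*h = -4*5*20 = -20*20 = -400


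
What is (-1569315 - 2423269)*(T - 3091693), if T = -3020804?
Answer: 24404657722248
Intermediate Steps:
(-1569315 - 2423269)*(T - 3091693) = (-1569315 - 2423269)*(-3020804 - 3091693) = -3992584*(-6112497) = 24404657722248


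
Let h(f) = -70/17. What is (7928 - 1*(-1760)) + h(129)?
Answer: 164626/17 ≈ 9683.9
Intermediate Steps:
h(f) = -70/17 (h(f) = -70*1/17 = -70/17)
(7928 - 1*(-1760)) + h(129) = (7928 - 1*(-1760)) - 70/17 = (7928 + 1760) - 70/17 = 9688 - 70/17 = 164626/17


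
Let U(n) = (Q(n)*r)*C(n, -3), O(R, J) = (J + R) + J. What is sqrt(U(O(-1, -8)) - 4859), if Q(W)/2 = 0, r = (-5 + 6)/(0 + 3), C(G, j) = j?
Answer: I*sqrt(4859) ≈ 69.707*I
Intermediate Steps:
r = 1/3 ≈ 0.33333
Q(W) = 0 (Q(W) = 2*0 = 0)
O(R, J) = R + 2*J
U(n) = 0 (U(n) = (0*(1/3))*(-3) = 0*(-3) = 0)
sqrt(U(O(-1, -8)) - 4859) = sqrt(0 - 4859) = sqrt(-4859) = I*sqrt(4859)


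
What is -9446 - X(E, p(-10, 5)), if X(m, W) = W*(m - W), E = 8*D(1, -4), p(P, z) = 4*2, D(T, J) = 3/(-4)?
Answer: -9334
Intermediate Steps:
D(T, J) = -¾ (D(T, J) = 3*(-¼) = -¾)
p(P, z) = 8
E = -6 (E = 8*(-¾) = -6)
-9446 - X(E, p(-10, 5)) = -9446 - 8*(-6 - 1*8) = -9446 - 8*(-6 - 8) = -9446 - 8*(-14) = -9446 - 1*(-112) = -9446 + 112 = -9334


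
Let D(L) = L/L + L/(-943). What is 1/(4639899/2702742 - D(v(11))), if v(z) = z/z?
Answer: 849561902/609813931 ≈ 1.3932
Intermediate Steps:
v(z) = 1
D(L) = 1 - L/943 (D(L) = 1 + L*(-1/943) = 1 - L/943)
1/(4639899/2702742 - D(v(11))) = 1/(4639899/2702742 - (1 - 1/943*1)) = 1/(4639899*(1/2702742) - (1 - 1/943)) = 1/(1546633/900914 - 1*942/943) = 1/(1546633/900914 - 942/943) = 1/(609813931/849561902) = 849561902/609813931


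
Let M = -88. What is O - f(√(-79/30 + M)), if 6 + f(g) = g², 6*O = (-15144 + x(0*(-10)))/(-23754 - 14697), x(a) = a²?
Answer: 37181723/384510 ≈ 96.699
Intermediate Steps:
O = 2524/38451 (O = ((-15144 + (0*(-10))²)/(-23754 - 14697))/6 = ((-15144 + 0²)/(-38451))/6 = ((-15144 + 0)*(-1/38451))/6 = (-15144*(-1/38451))/6 = (⅙)*(5048/12817) = 2524/38451 ≈ 0.065642)
f(g) = -6 + g²
O - f(√(-79/30 + M)) = 2524/38451 - (-6 + (√(-79/30 - 88))²) = 2524/38451 - (-6 + (√(-2719/30))²) = 2524/38451 - (-6 + (I*√81570/30)²) = 2524/38451 - (-6 - 2719/30) = 2524/38451 - 1*(-2899/30) = 2524/38451 + 2899/30 = 37181723/384510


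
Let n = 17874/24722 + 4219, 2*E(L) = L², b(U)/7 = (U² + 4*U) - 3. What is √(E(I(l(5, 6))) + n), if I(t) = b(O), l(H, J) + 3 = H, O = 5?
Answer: √7248214675534/12361 ≈ 217.80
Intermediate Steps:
l(H, J) = -3 + H
b(U) = -21 + 7*U² + 28*U (b(U) = 7*((U² + 4*U) - 3) = 7*(-3 + U² + 4*U) = -21 + 7*U² + 28*U)
I(t) = 294 (I(t) = -21 + 7*5² + 28*5 = -21 + 7*25 + 140 = -21 + 175 + 140 = 294)
E(L) = L²/2
n = 52159996/12361 (n = 17874*(1/24722) + 4219 = 8937/12361 + 4219 = 52159996/12361 ≈ 4219.7)
√(E(I(l(5, 6))) + n) = √((½)*294² + 52159996/12361) = √((½)*86436 + 52159996/12361) = √(43218 + 52159996/12361) = √(586377694/12361) = √7248214675534/12361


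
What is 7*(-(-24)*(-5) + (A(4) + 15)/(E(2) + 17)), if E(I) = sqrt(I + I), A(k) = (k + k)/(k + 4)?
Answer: -15848/19 ≈ -834.11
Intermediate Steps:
A(k) = 2*k/(4 + k) (A(k) = (2*k)/(4 + k) = 2*k/(4 + k))
E(I) = sqrt(2)*sqrt(I) (E(I) = sqrt(2*I) = sqrt(2)*sqrt(I))
7*(-(-24)*(-5) + (A(4) + 15)/(E(2) + 17)) = 7*(-(-24)*(-5) + (2*4/(4 + 4) + 15)/(sqrt(2)*sqrt(2) + 17)) = 7*(-8*15 + (2*4/8 + 15)/(2 + 17)) = 7*(-120 + (2*4*(1/8) + 15)/19) = 7*(-120 + (1 + 15)*(1/19)) = 7*(-120 + 16*(1/19)) = 7*(-120 + 16/19) = 7*(-2264/19) = -15848/19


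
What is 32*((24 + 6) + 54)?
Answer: 2688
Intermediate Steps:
32*((24 + 6) + 54) = 32*(30 + 54) = 32*84 = 2688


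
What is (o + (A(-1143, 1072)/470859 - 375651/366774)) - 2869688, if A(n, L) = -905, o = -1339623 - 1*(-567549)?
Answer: -209642748678968857/57566279622 ≈ -3.6418e+6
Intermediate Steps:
o = -772074 (o = -1339623 + 567549 = -772074)
(o + (A(-1143, 1072)/470859 - 375651/366774)) - 2869688 = (-772074 + (-905/470859 - 375651/366774)) - 2869688 = (-772074 + (-905*1/470859 - 375651*1/366774)) - 2869688 = (-772074 + (-905/470859 - 125217/122258)) - 2869688 = (-772074 - 59070194893/57566279622) - 2869688 = -44445486843070921/57566279622 - 2869688 = -209642748678968857/57566279622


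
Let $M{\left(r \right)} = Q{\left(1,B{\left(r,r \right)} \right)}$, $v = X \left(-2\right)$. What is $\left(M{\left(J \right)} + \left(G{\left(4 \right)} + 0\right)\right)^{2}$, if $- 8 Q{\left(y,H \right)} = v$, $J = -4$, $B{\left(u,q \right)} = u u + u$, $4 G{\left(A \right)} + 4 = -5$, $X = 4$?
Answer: $\frac{25}{16} \approx 1.5625$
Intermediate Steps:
$G{\left(A \right)} = - \frac{9}{4}$ ($G{\left(A \right)} = -1 + \frac{1}{4} \left(-5\right) = -1 - \frac{5}{4} = - \frac{9}{4}$)
$B{\left(u,q \right)} = u + u^{2}$ ($B{\left(u,q \right)} = u^{2} + u = u + u^{2}$)
$v = -8$ ($v = 4 \left(-2\right) = -8$)
$Q{\left(y,H \right)} = 1$ ($Q{\left(y,H \right)} = \left(- \frac{1}{8}\right) \left(-8\right) = 1$)
$M{\left(r \right)} = 1$
$\left(M{\left(J \right)} + \left(G{\left(4 \right)} + 0\right)\right)^{2} = \left(1 + \left(- \frac{9}{4} + 0\right)\right)^{2} = \left(1 - \frac{9}{4}\right)^{2} = \left(- \frac{5}{4}\right)^{2} = \frac{25}{16}$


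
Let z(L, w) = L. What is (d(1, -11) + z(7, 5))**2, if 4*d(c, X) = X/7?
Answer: 34225/784 ≈ 43.654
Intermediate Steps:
d(c, X) = X/28 (d(c, X) = (X/7)/4 = X/28)
(d(1, -11) + z(7, 5))**2 = ((1/28)*(-11) + 7)**2 = (-11/28 + 7)**2 = (185/28)**2 = 34225/784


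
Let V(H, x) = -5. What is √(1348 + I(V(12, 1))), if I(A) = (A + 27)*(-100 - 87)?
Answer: I*√2766 ≈ 52.593*I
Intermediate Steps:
I(A) = -5049 - 187*A (I(A) = (27 + A)*(-187) = -5049 - 187*A)
√(1348 + I(V(12, 1))) = √(1348 + (-5049 - 187*(-5))) = √(1348 + (-5049 + 935)) = √(1348 - 4114) = √(-2766) = I*√2766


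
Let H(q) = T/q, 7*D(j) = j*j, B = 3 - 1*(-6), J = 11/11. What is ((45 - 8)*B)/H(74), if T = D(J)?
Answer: 172494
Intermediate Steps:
J = 1 (J = 11*(1/11) = 1)
B = 9 (B = 3 + 6 = 9)
D(j) = j**2/7 (D(j) = (j*j)/7 = j**2/7)
T = 1/7 (T = (1/7)*1**2 = (1/7)*1 = 1/7 ≈ 0.14286)
H(q) = 1/(7*q)
((45 - 8)*B)/H(74) = ((45 - 8)*9)/(((1/7)/74)) = (37*9)/(((1/7)*(1/74))) = 333/(1/518) = 333*518 = 172494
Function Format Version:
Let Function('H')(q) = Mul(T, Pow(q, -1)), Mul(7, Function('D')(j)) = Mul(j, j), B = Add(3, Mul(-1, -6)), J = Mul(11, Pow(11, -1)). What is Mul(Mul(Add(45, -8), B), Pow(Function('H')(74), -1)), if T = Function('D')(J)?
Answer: 172494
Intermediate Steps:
J = 1 (J = Mul(11, Rational(1, 11)) = 1)
B = 9 (B = Add(3, 6) = 9)
Function('D')(j) = Mul(Rational(1, 7), Pow(j, 2)) (Function('D')(j) = Mul(Rational(1, 7), Mul(j, j)) = Mul(Rational(1, 7), Pow(j, 2)))
T = Rational(1, 7) (T = Mul(Rational(1, 7), Pow(1, 2)) = Mul(Rational(1, 7), 1) = Rational(1, 7) ≈ 0.14286)
Function('H')(q) = Mul(Rational(1, 7), Pow(q, -1))
Mul(Mul(Add(45, -8), B), Pow(Function('H')(74), -1)) = Mul(Mul(Add(45, -8), 9), Pow(Mul(Rational(1, 7), Pow(74, -1)), -1)) = Mul(Mul(37, 9), Pow(Mul(Rational(1, 7), Rational(1, 74)), -1)) = Mul(333, Pow(Rational(1, 518), -1)) = Mul(333, 518) = 172494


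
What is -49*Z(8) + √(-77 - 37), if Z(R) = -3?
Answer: 147 + I*√114 ≈ 147.0 + 10.677*I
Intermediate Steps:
-49*Z(8) + √(-77 - 37) = -49*(-3) + √(-77 - 37) = 147 + √(-114) = 147 + I*√114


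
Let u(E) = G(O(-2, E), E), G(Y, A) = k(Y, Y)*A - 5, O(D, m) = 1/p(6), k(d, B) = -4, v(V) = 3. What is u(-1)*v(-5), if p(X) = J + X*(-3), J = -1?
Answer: -3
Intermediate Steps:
p(X) = -1 - 3*X (p(X) = -1 + X*(-3) = -1 - 3*X)
O(D, m) = -1/19 (O(D, m) = 1/(-1 - 3*6) = 1/(-1 - 18) = 1/(-19) = -1/19)
G(Y, A) = -5 - 4*A (G(Y, A) = -4*A - 5 = -5 - 4*A)
u(E) = -5 - 4*E
u(-1)*v(-5) = (-5 - 4*(-1))*3 = (-5 + 4)*3 = -1*3 = -3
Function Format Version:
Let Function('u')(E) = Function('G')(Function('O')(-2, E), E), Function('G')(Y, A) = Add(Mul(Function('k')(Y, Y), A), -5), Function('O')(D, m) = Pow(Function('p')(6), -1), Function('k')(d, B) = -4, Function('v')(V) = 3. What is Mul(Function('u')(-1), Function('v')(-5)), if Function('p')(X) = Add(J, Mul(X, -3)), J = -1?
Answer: -3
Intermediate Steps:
Function('p')(X) = Add(-1, Mul(-3, X)) (Function('p')(X) = Add(-1, Mul(X, -3)) = Add(-1, Mul(-3, X)))
Function('O')(D, m) = Rational(-1, 19) (Function('O')(D, m) = Pow(Add(-1, Mul(-3, 6)), -1) = Pow(Add(-1, -18), -1) = Pow(-19, -1) = Rational(-1, 19))
Function('G')(Y, A) = Add(-5, Mul(-4, A)) (Function('G')(Y, A) = Add(Mul(-4, A), -5) = Add(-5, Mul(-4, A)))
Function('u')(E) = Add(-5, Mul(-4, E))
Mul(Function('u')(-1), Function('v')(-5)) = Mul(Add(-5, Mul(-4, -1)), 3) = Mul(Add(-5, 4), 3) = Mul(-1, 3) = -3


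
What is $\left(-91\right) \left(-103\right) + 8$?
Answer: $9381$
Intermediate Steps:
$\left(-91\right) \left(-103\right) + 8 = 9373 + 8 = 9381$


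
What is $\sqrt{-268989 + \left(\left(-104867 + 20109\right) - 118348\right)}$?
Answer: $3 i \sqrt{52455} \approx 687.09 i$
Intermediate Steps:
$\sqrt{-268989 + \left(\left(-104867 + 20109\right) - 118348\right)} = \sqrt{-268989 - 203106} = \sqrt{-472095} = 3 i \sqrt{52455}$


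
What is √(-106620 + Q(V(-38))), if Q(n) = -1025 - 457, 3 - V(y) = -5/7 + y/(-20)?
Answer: I*√108102 ≈ 328.79*I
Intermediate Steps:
V(y) = 26/7 + y/20 (V(y) = 3 - (-5/7 + y/(-20)) = 3 - (-5*⅐ + y*(-1/20)) = 3 - (-5/7 - y/20) = 3 + (5/7 + y/20) = 26/7 + y/20)
Q(n) = -1482
√(-106620 + Q(V(-38))) = √(-106620 - 1482) = √(-108102) = I*√108102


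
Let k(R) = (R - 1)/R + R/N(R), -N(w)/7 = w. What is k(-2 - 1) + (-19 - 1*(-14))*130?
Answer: -13625/21 ≈ -648.81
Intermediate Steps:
N(w) = -7*w
k(R) = -1/7 + (-1 + R)/R (k(R) = (R - 1)/R + R/((-7*R)) = (-1 + R)/R + R*(-1/(7*R)) = (-1 + R)/R - 1/7 = -1/7 + (-1 + R)/R)
k(-2 - 1) + (-19 - 1*(-14))*130 = (6/7 - 1/(-2 - 1)) + (-19 - 1*(-14))*130 = (6/7 - 1/(-3)) + (-19 + 14)*130 = (6/7 - 1*(-1/3)) - 5*130 = (6/7 + 1/3) - 650 = 25/21 - 650 = -13625/21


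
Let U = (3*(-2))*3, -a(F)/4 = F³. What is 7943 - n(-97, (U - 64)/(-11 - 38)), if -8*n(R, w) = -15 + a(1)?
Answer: 63525/8 ≈ 7940.6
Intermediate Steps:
a(F) = -4*F³
U = -18 (U = -6*3 = -18)
n(R, w) = 19/8 (n(R, w) = -(-15 - 4*1³)/8 = -(-15 - 4*1)/8 = -(-15 - 4)/8 = -⅛*(-19) = 19/8)
7943 - n(-97, (U - 64)/(-11 - 38)) = 7943 - 1*19/8 = 7943 - 19/8 = 63525/8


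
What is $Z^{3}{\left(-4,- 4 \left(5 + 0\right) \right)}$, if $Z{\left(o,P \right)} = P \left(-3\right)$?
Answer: $216000$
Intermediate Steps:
$Z{\left(o,P \right)} = - 3 P$
$Z^{3}{\left(-4,- 4 \left(5 + 0\right) \right)} = \left(- 3 \left(- 4 \left(5 + 0\right)\right)\right)^{3} = \left(- 3 \left(\left(-4\right) 5\right)\right)^{3} = \left(\left(-3\right) \left(-20\right)\right)^{3} = 60^{3} = 216000$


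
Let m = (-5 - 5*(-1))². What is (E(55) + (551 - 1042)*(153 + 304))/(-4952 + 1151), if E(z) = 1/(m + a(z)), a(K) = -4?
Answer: 299183/5068 ≈ 59.034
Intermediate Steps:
m = 0 (m = (-5 + 5)² = 0² = 0)
E(z) = -¼ (E(z) = 1/(0 - 4) = 1/(-4) = -¼)
(E(55) + (551 - 1042)*(153 + 304))/(-4952 + 1151) = (-¼ + (551 - 1042)*(153 + 304))/(-4952 + 1151) = (-¼ - 491*457)/(-3801) = (-¼ - 224387)*(-1/3801) = -897549/4*(-1/3801) = 299183/5068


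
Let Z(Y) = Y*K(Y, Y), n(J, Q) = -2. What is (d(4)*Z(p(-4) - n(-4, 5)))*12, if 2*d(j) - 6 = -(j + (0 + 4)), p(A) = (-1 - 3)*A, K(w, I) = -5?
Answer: 1080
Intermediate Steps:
p(A) = -4*A
d(j) = 1 - j/2 (d(j) = 3 + (-(j + (0 + 4)))/2 = 3 + (-(j + 4))/2 = 3 + (-(4 + j))/2 = 3 + (-4 - j)/2 = 3 + (-2 - j/2) = 1 - j/2)
Z(Y) = -5*Y (Z(Y) = Y*(-5) = -5*Y)
(d(4)*Z(p(-4) - n(-4, 5)))*12 = ((1 - ½*4)*(-5*(-4*(-4) - 1*(-2))))*12 = ((1 - 2)*(-5*(16 + 2)))*12 = -(-5)*18*12 = -1*(-90)*12 = 90*12 = 1080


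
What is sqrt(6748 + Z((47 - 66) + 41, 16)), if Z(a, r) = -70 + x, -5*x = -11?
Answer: sqrt(167005)/5 ≈ 81.733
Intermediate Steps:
x = 11/5 (x = -1/5*(-11) = 11/5 ≈ 2.2000)
Z(a, r) = -339/5 (Z(a, r) = -70 + 11/5 = -339/5)
sqrt(6748 + Z((47 - 66) + 41, 16)) = sqrt(6748 - 339/5) = sqrt(33401/5) = sqrt(167005)/5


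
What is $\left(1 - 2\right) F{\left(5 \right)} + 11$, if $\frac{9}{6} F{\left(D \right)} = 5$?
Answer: $\frac{23}{3} \approx 7.6667$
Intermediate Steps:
$F{\left(D \right)} = \frac{10}{3}$ ($F{\left(D \right)} = \frac{2}{3} \cdot 5 = \frac{10}{3}$)
$\left(1 - 2\right) F{\left(5 \right)} + 11 = \left(1 - 2\right) \frac{10}{3} + 11 = \left(-1\right) \frac{10}{3} + 11 = - \frac{10}{3} + 11 = \frac{23}{3}$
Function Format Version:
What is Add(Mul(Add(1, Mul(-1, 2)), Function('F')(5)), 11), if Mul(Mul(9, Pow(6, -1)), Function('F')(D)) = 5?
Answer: Rational(23, 3) ≈ 7.6667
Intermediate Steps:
Function('F')(D) = Rational(10, 3) (Function('F')(D) = Mul(Rational(2, 3), 5) = Rational(10, 3))
Add(Mul(Add(1, Mul(-1, 2)), Function('F')(5)), 11) = Add(Mul(Add(1, Mul(-1, 2)), Rational(10, 3)), 11) = Add(Mul(Add(1, -2), Rational(10, 3)), 11) = Add(Mul(-1, Rational(10, 3)), 11) = Add(Rational(-10, 3), 11) = Rational(23, 3)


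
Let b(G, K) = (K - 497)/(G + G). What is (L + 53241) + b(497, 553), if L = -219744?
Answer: -11821709/71 ≈ -1.6650e+5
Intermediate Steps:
b(G, K) = (-497 + K)/(2*G) (b(G, K) = (-497 + K)/((2*G)) = (-497 + K)*(1/(2*G)) = (-497 + K)/(2*G))
(L + 53241) + b(497, 553) = (-219744 + 53241) + (1/2)*(-497 + 553)/497 = -166503 + (1/2)*(1/497)*56 = -166503 + 4/71 = -11821709/71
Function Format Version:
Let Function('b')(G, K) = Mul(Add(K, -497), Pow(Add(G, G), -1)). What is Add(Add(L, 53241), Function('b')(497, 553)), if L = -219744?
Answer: Rational(-11821709, 71) ≈ -1.6650e+5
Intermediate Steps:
Function('b')(G, K) = Mul(Rational(1, 2), Pow(G, -1), Add(-497, K)) (Function('b')(G, K) = Mul(Add(-497, K), Pow(Mul(2, G), -1)) = Mul(Add(-497, K), Mul(Rational(1, 2), Pow(G, -1))) = Mul(Rational(1, 2), Pow(G, -1), Add(-497, K)))
Add(Add(L, 53241), Function('b')(497, 553)) = Add(Add(-219744, 53241), Mul(Rational(1, 2), Pow(497, -1), Add(-497, 553))) = Add(-166503, Mul(Rational(1, 2), Rational(1, 497), 56)) = Add(-166503, Rational(4, 71)) = Rational(-11821709, 71)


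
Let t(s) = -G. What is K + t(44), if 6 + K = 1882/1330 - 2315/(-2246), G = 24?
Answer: -41154739/1493590 ≈ -27.554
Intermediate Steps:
K = -5308579/1493590 (K = -6 + (1882/1330 - 2315/(-2246)) = -6 + (1882*(1/1330) - 2315*(-1/2246)) = -6 + (941/665 + 2315/2246) = -6 + 3652961/1493590 = -5308579/1493590 ≈ -3.5542)
t(s) = -24 (t(s) = -1*24 = -24)
K + t(44) = -5308579/1493590 - 24 = -41154739/1493590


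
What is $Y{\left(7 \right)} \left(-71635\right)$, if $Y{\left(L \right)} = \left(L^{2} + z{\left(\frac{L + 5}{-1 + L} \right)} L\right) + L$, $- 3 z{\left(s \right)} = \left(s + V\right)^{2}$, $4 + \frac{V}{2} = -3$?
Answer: $20057800$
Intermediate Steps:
$V = -14$ ($V = -8 + 2 \left(-3\right) = -8 - 6 = -14$)
$z{\left(s \right)} = - \frac{\left(-14 + s\right)^{2}}{3}$ ($z{\left(s \right)} = - \frac{\left(s - 14\right)^{2}}{3} = - \frac{\left(-14 + s\right)^{2}}{3}$)
$Y{\left(L \right)} = L + L^{2} - \frac{L \left(-14 + \frac{5 + L}{-1 + L}\right)^{2}}{3}$ ($Y{\left(L \right)} = \left(L^{2} + - \frac{\left(-14 + \frac{L + 5}{-1 + L}\right)^{2}}{3} L\right) + L = \left(L^{2} + - \frac{\left(-14 + \frac{5 + L}{-1 + L}\right)^{2}}{3} L\right) + L = \left(L^{2} - \frac{L \left(-14 + \frac{5 + L}{-1 + L}\right)^{2}}{3}\right) + L = L + L^{2} - \frac{L \left(-14 + \frac{5 + L}{-1 + L}\right)^{2}}{3}$)
$Y{\left(7 \right)} \left(-71635\right) = \left(7 + 7^{2} - \frac{7 \left(-19 + 13 \cdot 7\right)^{2}}{3 \left(-1 + 7\right)^{2}}\right) \left(-71635\right) = \left(7 + 49 - \frac{7 \left(-19 + 91\right)^{2}}{3 \cdot 36}\right) \left(-71635\right) = \left(7 + 49 - \frac{7}{3} \cdot \frac{1}{36} \cdot 72^{2}\right) \left(-71635\right) = \left(7 + 49 - \frac{7}{3} \cdot \frac{1}{36} \cdot 5184\right) \left(-71635\right) = \left(7 + 49 - 336\right) \left(-71635\right) = \left(-280\right) \left(-71635\right) = 20057800$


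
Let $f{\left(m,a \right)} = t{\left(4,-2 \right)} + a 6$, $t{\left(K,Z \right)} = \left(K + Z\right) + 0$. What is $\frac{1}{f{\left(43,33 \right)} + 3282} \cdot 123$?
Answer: $\frac{123}{3482} \approx 0.035325$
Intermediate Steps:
$t{\left(K,Z \right)} = K + Z$
$f{\left(m,a \right)} = 2 + 6 a$ ($f{\left(m,a \right)} = \left(4 - 2\right) + a 6 = 2 + 6 a$)
$\frac{1}{f{\left(43,33 \right)} + 3282} \cdot 123 = \frac{1}{\left(2 + 6 \cdot 33\right) + 3282} \cdot 123 = \frac{1}{\left(2 + 198\right) + 3282} \cdot 123 = \frac{1}{200 + 3282} \cdot 123 = \frac{1}{3482} \cdot 123 = \frac{123}{3482}$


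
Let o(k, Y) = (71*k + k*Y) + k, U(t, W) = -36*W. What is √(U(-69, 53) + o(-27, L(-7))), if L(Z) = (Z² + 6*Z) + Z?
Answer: 6*I*√107 ≈ 62.064*I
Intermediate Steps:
U(t, W) = -36*W
L(Z) = Z² + 7*Z
o(k, Y) = 72*k + Y*k (o(k, Y) = (71*k + Y*k) + k = 72*k + Y*k)
√(U(-69, 53) + o(-27, L(-7))) = √(-36*53 - 27*(72 - 7*(7 - 7))) = √(-1908 - 27*(72 - 7*0)) = √(-1908 - 27*(72 + 0)) = √(-1908 - 27*72) = √(-1908 - 1944) = √(-3852) = 6*I*√107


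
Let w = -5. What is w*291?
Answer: -1455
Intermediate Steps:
w*291 = -5*291 = -1455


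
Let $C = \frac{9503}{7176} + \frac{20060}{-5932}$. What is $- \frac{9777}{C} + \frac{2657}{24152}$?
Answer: $\frac{193307630618063}{40676967464} \approx 4752.3$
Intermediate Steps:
$C = - \frac{1684207}{818616}$ ($C = 9503 \cdot \frac{1}{7176} + 20060 \left(- \frac{1}{5932}\right) = \frac{731}{552} - \frac{5015}{1483} = - \frac{1684207}{818616} \approx -2.0574$)
$- \frac{9777}{C} + \frac{2657}{24152} = - \frac{9777}{- \frac{1684207}{818616}} + \frac{2657}{24152} = \left(-9777\right) \left(- \frac{818616}{1684207}\right) + 2657 \cdot \frac{1}{24152} = \frac{8003608632}{1684207} + \frac{2657}{24152} = \frac{193307630618063}{40676967464}$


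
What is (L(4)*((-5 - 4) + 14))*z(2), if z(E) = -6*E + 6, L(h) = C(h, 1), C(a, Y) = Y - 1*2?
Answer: 30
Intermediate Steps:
C(a, Y) = -2 + Y (C(a, Y) = Y - 2 = -2 + Y)
L(h) = -1 (L(h) = -2 + 1 = -1)
z(E) = 6 - 6*E
(L(4)*((-5 - 4) + 14))*z(2) = (-((-5 - 4) + 14))*(6 - 6*2) = (-(-9 + 14))*(6 - 12) = -1*5*(-6) = -5*(-6) = 30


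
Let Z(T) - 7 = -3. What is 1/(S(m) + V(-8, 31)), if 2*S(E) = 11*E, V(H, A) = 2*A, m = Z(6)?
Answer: 1/84 ≈ 0.011905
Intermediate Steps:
Z(T) = 4 (Z(T) = 7 - 3 = 4)
m = 4
S(E) = 11*E/2 (S(E) = (11*E)/2 = 11*E/2)
1/(S(m) + V(-8, 31)) = 1/((11/2)*4 + 2*31) = 1/(22 + 62) = 1/84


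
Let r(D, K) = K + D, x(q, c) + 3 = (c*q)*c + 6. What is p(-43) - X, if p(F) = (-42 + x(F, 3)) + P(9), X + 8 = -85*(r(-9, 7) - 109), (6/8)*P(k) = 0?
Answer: -9853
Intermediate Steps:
x(q, c) = 3 + q*c² (x(q, c) = -3 + ((c*q)*c + 6) = -3 + (q*c² + 6) = -3 + (6 + q*c²) = 3 + q*c²)
P(k) = 0 (P(k) = (4/3)*0 = 0)
r(D, K) = D + K
X = 9427 (X = -8 - 85*((-9 + 7) - 109) = -8 - 85*(-2 - 109) = -8 - 85*(-111) = -8 + 9435 = 9427)
p(F) = -39 + 9*F (p(F) = (-42 + (3 + F*3²)) + 0 = (-42 + (3 + F*9)) + 0 = (-42 + (3 + 9*F)) + 0 = (-39 + 9*F) + 0 = -39 + 9*F)
p(-43) - X = (-39 + 9*(-43)) - 1*9427 = (-39 - 387) - 9427 = -426 - 9427 = -9853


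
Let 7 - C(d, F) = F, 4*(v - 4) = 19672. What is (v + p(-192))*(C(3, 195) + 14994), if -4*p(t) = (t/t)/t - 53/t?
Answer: 6995916433/96 ≈ 7.2874e+7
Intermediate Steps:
v = 4922 (v = 4 + (¼)*19672 = 4 + 4918 = 4922)
C(d, F) = 7 - F
p(t) = 13/t (p(t) = -((t/t)/t - 53/t)/4 = -(1/t - 53/t)/4 = -(-13)/t = 13/t)
(v + p(-192))*(C(3, 195) + 14994) = (4922 + 13/(-192))*((7 - 1*195) + 14994) = (4922 + 13*(-1/192))*((7 - 195) + 14994) = (4922 - 13/192)*(-188 + 14994) = (945011/192)*14806 = 6995916433/96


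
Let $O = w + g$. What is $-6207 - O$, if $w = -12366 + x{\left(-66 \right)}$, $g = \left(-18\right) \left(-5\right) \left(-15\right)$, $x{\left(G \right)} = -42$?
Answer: $7551$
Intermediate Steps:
$g = -1350$ ($g = 90 \left(-15\right) = -1350$)
$w = -12408$ ($w = -12366 - 42 = -12408$)
$O = -13758$ ($O = -12408 - 1350 = -13758$)
$-6207 - O = -6207 - -13758 = -6207 + 13758 = 7551$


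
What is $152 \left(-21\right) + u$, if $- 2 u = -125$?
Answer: $- \frac{6259}{2} \approx -3129.5$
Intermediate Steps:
$u = \frac{125}{2}$ ($u = \left(- \frac{1}{2}\right) \left(-125\right) = \frac{125}{2} \approx 62.5$)
$152 \left(-21\right) + u = 152 \left(-21\right) + \frac{125}{2} = -3192 + \frac{125}{2} = - \frac{6259}{2}$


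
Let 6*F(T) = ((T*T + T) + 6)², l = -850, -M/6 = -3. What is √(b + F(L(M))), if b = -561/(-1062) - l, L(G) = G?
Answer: √2635962942/354 ≈ 145.03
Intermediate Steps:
M = 18 (M = -6*(-3) = 18)
F(T) = (6 + T + T²)²/6 (F(T) = ((T*T + T) + 6)²/6 = ((T² + T) + 6)²/6 = ((T + T²) + 6)²/6 = (6 + T + T²)²/6)
b = 301087/354 (b = -561/(-1062) - 1*(-850) = -561*(-1/1062) + 850 = 187/354 + 850 = 301087/354 ≈ 850.53)
√(b + F(L(M))) = √(301087/354 + (6 + 18 + 18²)²/6) = √(301087/354 + (6 + 18 + 324)²/6) = √(301087/354 + (⅙)*348²) = √(301087/354 + (⅙)*121104) = √(301087/354 + 20184) = √(7446223/354) = √2635962942/354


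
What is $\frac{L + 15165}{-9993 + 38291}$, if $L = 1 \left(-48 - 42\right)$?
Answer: $\frac{15075}{28298} \approx 0.53272$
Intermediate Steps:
$L = -90$ ($L = 1 \left(-90\right) = -90$)
$\frac{L + 15165}{-9993 + 38291} = \frac{-90 + 15165}{-9993 + 38291} = \frac{15075}{28298}$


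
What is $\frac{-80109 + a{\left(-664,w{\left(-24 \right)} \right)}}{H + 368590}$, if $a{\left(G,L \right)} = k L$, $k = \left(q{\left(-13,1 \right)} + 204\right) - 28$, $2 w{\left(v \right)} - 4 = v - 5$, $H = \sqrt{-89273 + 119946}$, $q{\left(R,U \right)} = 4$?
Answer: $- \frac{10118901270}{45286185809} + \frac{27453 \sqrt{30673}}{45286185809} \approx -0.22334$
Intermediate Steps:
$H = \sqrt{30673} \approx 175.14$
$w{\left(v \right)} = - \frac{1}{2} + \frac{v}{2}$ ($w{\left(v \right)} = 2 + \frac{v - 5}{2} = 2 + \frac{-5 + v}{2} = 2 + \left(- \frac{5}{2} + \frac{v}{2}\right) = - \frac{1}{2} + \frac{v}{2}$)
$k = 180$ ($k = \left(4 + 204\right) - 28 = 208 - 28 = 180$)
$a{\left(G,L \right)} = 180 L$
$\frac{-80109 + a{\left(-664,w{\left(-24 \right)} \right)}}{H + 368590} = \frac{-80109 + 180 \left(- \frac{1}{2} + \frac{1}{2} \left(-24\right)\right)}{\sqrt{30673} + 368590} = \frac{-80109 + 180 \left(- \frac{1}{2} - 12\right)}{368590 + \sqrt{30673}} = \frac{-80109 + 180 \left(- \frac{25}{2}\right)}{368590 + \sqrt{30673}} = \frac{-80109 - 2250}{368590 + \sqrt{30673}} = - \frac{82359}{368590 + \sqrt{30673}}$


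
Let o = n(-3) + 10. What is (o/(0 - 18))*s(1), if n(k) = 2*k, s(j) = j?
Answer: -2/9 ≈ -0.22222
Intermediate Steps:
o = 4 (o = 2*(-3) + 10 = -6 + 10 = 4)
(o/(0 - 18))*s(1) = (4/(0 - 18))*1 = (4/(-18))*1 = (4*(-1/18))*1 = -2/9*1 = -2/9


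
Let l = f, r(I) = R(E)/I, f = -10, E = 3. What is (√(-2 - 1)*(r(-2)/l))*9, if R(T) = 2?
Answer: 9*I*√3/10 ≈ 1.5588*I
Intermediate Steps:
r(I) = 2/I
l = -10
(√(-2 - 1)*(r(-2)/l))*9 = (√(-2 - 1)*((2/(-2))/(-10)))*9 = (√(-3)*((2*(-½))*(-⅒)))*9 = ((I*√3)*(-1*(-⅒)))*9 = ((I*√3)*(⅒))*9 = (I*√3/10)*9 = 9*I*√3/10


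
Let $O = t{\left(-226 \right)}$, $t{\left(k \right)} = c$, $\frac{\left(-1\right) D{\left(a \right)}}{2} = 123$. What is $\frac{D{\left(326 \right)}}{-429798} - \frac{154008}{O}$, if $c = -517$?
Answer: $\frac{11032076261}{37034261} \approx 297.89$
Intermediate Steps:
$D{\left(a \right)} = -246$ ($D{\left(a \right)} = \left(-2\right) 123 = -246$)
$t{\left(k \right)} = -517$
$O = -517$
$\frac{D{\left(326 \right)}}{-429798} - \frac{154008}{O} = - \frac{246}{-429798} - \frac{154008}{-517} = \left(-246\right) \left(- \frac{1}{429798}\right) - - \frac{154008}{517} = \frac{41}{71633} + \frac{154008}{517} = \frac{11032076261}{37034261}$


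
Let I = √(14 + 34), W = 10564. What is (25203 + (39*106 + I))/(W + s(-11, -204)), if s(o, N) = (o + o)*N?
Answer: 29337/15052 + √3/3763 ≈ 1.9495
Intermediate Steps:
I = 4*√3 (I = √48 = 4*√3 ≈ 6.9282)
s(o, N) = 2*N*o (s(o, N) = (2*o)*N = 2*N*o)
(25203 + (39*106 + I))/(W + s(-11, -204)) = (25203 + (39*106 + 4*√3))/(10564 + 2*(-204)*(-11)) = (25203 + (4134 + 4*√3))/(10564 + 4488) = (29337 + 4*√3)/15052 = (29337 + 4*√3)*(1/15052) = 29337/15052 + √3/3763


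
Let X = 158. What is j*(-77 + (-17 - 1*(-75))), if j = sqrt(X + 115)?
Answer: -19*sqrt(273) ≈ -313.93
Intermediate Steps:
j = sqrt(273) (j = sqrt(158 + 115) = sqrt(273) ≈ 16.523)
j*(-77 + (-17 - 1*(-75))) = sqrt(273)*(-77 + (-17 - 1*(-75))) = sqrt(273)*(-77 + (-17 + 75)) = sqrt(273)*(-77 + 58) = sqrt(273)*(-19) = -19*sqrt(273)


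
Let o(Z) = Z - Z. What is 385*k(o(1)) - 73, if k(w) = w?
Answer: -73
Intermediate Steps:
o(Z) = 0
385*k(o(1)) - 73 = 385*0 - 73 = 0 - 73 = -73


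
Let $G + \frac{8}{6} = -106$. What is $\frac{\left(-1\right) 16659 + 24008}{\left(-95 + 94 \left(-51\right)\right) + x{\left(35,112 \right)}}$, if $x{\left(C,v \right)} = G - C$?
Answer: $- \frac{22047}{15094} \approx -1.4606$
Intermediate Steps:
$G = - \frac{322}{3}$ ($G = - \frac{4}{3} - 106 = - \frac{322}{3} \approx -107.33$)
$x{\left(C,v \right)} = - \frac{322}{3} - C$
$\frac{\left(-1\right) 16659 + 24008}{\left(-95 + 94 \left(-51\right)\right) + x{\left(35,112 \right)}} = \frac{\left(-1\right) 16659 + 24008}{\left(-95 + 94 \left(-51\right)\right) - \frac{427}{3}} = \frac{-16659 + 24008}{\left(-95 - 4794\right) - \frac{427}{3}} = \frac{7349}{-4889 - \frac{427}{3}} = \frac{7349}{- \frac{15094}{3}} = 7349 \left(- \frac{3}{15094}\right) = - \frac{22047}{15094}$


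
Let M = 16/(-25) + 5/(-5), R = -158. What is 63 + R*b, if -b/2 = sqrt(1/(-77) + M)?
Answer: 63 + 316*I*sqrt(245014)/385 ≈ 63.0 + 406.28*I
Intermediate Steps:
M = -41/25 (M = 16*(-1/25) + 5*(-1/5) = -16/25 - 1 = -41/25 ≈ -1.6400)
b = -2*I*sqrt(245014)/385 (b = -2*sqrt(1/(-77) - 41/25) = -2*sqrt(-1/77 - 41/25) = -2*I*sqrt(245014)/385 ≈ -2.5714*I)
63 + R*b = 63 - (-316)*I*sqrt(245014)/385 = 63 + 316*I*sqrt(245014)/385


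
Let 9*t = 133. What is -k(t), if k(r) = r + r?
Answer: -266/9 ≈ -29.556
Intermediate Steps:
t = 133/9 (t = (⅑)*133 = 133/9 ≈ 14.778)
k(r) = 2*r
-k(t) = -2*133/9 = -1*266/9 = -266/9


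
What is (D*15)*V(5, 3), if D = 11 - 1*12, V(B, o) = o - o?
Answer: 0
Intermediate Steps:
V(B, o) = 0
D = -1 (D = 11 - 12 = -1)
(D*15)*V(5, 3) = -1*15*0 = -15*0 = 0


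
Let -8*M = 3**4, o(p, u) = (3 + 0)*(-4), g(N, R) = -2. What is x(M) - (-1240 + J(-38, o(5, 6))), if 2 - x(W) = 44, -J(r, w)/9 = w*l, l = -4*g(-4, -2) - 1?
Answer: 442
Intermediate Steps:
o(p, u) = -12 (o(p, u) = 3*(-4) = -12)
l = 7 (l = -4*(-2) - 1 = 8 - 1 = 7)
M = -81/8 (M = -1/8*3**4 = -1/8*81 = -81/8 ≈ -10.125)
J(r, w) = -63*w (J(r, w) = -9*w*7 = -63*w)
x(W) = -42 (x(W) = 2 - 1*44 = 2 - 44 = -42)
x(M) - (-1240 + J(-38, o(5, 6))) = -42 - (-1240 - 63*(-12)) = -42 - (-1240 + 756) = -42 - 1*(-484) = -42 + 484 = 442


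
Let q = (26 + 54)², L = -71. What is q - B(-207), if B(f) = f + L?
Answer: 6678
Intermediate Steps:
B(f) = -71 + f (B(f) = f - 71 = -71 + f)
q = 6400 (q = 80² = 6400)
q - B(-207) = 6400 - (-71 - 207) = 6400 - 1*(-278) = 6400 + 278 = 6678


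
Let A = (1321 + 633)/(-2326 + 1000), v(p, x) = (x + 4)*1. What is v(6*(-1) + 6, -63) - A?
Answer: -38140/663 ≈ -57.526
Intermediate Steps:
v(p, x) = 4 + x (v(p, x) = (4 + x)*1 = 4 + x)
A = -977/663 (A = 1954/(-1326) = 1954*(-1/1326) = -977/663 ≈ -1.4736)
v(6*(-1) + 6, -63) - A = (4 - 63) - 1*(-977/663) = -59 + 977/663 = -38140/663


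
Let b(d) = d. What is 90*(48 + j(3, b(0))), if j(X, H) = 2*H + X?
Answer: 4590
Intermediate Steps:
j(X, H) = X + 2*H
90*(48 + j(3, b(0))) = 90*(48 + (3 + 2*0)) = 90*(48 + (3 + 0)) = 90*(48 + 3) = 90*51 = 4590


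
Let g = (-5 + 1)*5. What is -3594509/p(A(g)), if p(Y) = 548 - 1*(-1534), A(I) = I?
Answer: -3594509/2082 ≈ -1726.5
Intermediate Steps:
g = -20 (g = -4*5 = -20)
p(Y) = 2082 (p(Y) = 548 + 1534 = 2082)
-3594509/p(A(g)) = -3594509/2082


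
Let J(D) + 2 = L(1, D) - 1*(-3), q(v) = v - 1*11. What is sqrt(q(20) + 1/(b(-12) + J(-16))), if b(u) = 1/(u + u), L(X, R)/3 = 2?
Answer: sqrt(255009)/167 ≈ 3.0239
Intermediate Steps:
q(v) = -11 + v (q(v) = v - 11 = -11 + v)
L(X, R) = 6 (L(X, R) = 3*2 = 6)
b(u) = 1/(2*u)
J(D) = 7 (J(D) = -2 + (6 - 1*(-3)) = -2 + (6 + 3) = -2 + 9 = 7)
sqrt(q(20) + 1/(b(-12) + J(-16))) = sqrt((-11 + 20) + 1/((1/2)/(-12) + 7)) = sqrt(9 + 1/((1/2)*(-1/12) + 7)) = sqrt(9 + 1/(-1/24 + 7)) = sqrt(9 + 1/(167/24)) = sqrt(9 + 24/167) = sqrt(1527/167) = sqrt(255009)/167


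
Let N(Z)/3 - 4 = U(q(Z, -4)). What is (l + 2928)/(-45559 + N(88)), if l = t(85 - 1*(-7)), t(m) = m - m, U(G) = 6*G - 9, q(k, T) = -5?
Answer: -183/2854 ≈ -0.064121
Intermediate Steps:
U(G) = -9 + 6*G
t(m) = 0
l = 0
N(Z) = -105 (N(Z) = 12 + 3*(-9 + 6*(-5)) = 12 + 3*(-9 - 30) = 12 + 3*(-39) = 12 - 117 = -105)
(l + 2928)/(-45559 + N(88)) = (0 + 2928)/(-45559 - 105) = 2928/(-45664) = 2928*(-1/45664) = -183/2854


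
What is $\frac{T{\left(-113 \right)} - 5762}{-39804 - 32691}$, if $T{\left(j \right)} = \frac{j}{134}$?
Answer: $\frac{257407}{3238110} \approx 0.079493$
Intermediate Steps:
$T{\left(j \right)} = \frac{j}{134}$ ($T{\left(j \right)} = j \frac{1}{134} = \frac{j}{134}$)
$\frac{T{\left(-113 \right)} - 5762}{-39804 - 32691} = \frac{\frac{1}{134} \left(-113\right) - 5762}{-39804 - 32691} = \frac{- \frac{113}{134} - 5762}{-72495} = \left(- \frac{772221}{134}\right) \left(- \frac{1}{72495}\right) = \frac{257407}{3238110}$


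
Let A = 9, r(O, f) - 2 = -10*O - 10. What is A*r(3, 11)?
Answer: -342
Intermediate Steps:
r(O, f) = -8 - 10*O (r(O, f) = 2 + (-10*O - 10) = 2 + (-10 - 10*O) = -8 - 10*O)
A*r(3, 11) = 9*(-8 - 10*3) = 9*(-8 - 30) = 9*(-38) = -342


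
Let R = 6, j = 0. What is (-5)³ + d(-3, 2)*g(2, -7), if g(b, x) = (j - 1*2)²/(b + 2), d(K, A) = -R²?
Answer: -161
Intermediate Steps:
d(K, A) = -36 (d(K, A) = -1*6² = -1*36 = -36)
g(b, x) = 4/(2 + b) (g(b, x) = (0 - 1*2)²/(b + 2) = (0 - 2)²/(2 + b) = (-2)²/(2 + b) = 4/(2 + b))
(-5)³ + d(-3, 2)*g(2, -7) = (-5)³ - 144/(2 + 2) = -125 - 144/4 = -125 - 36*1 = -125 - 36 = -161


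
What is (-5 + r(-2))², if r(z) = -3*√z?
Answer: 7 + 30*I*√2 ≈ 7.0 + 42.426*I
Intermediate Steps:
(-5 + r(-2))² = (-5 - 3*I*√2)²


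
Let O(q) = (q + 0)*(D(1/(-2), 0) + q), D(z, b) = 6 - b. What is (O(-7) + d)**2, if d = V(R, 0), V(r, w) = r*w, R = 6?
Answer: 49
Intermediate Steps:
d = 0 (d = 6*0 = 0)
O(q) = q*(6 + q) (O(q) = (q + 0)*((6 - 1*0) + q) = q*((6 + 0) + q) = q*(6 + q))
(O(-7) + d)**2 = (-7*(6 - 7) + 0)**2 = (-7*(-1) + 0)**2 = (7 + 0)**2 = 7**2 = 49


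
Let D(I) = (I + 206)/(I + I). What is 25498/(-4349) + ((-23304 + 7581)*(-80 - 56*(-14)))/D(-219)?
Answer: -21084902570578/56537 ≈ -3.7294e+8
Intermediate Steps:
D(I) = (206 + I)/(2*I) (D(I) = (206 + I)/((2*I)) = (206 + I)*(1/(2*I)) = (206 + I)/(2*I))
25498/(-4349) + ((-23304 + 7581)*(-80 - 56*(-14)))/D(-219) = 25498/(-4349) + ((-23304 + 7581)*(-80 - 56*(-14)))/(((½)*(206 - 219)/(-219))) = 25498*(-1/4349) + (-15723*(-80 + 784))/(((½)*(-1/219)*(-13))) = -25498/4349 + (-15723*704)/(13/438) = -25498/4349 - 11068992*438/13 = -25498/4349 - 4848218496/13 = -21084902570578/56537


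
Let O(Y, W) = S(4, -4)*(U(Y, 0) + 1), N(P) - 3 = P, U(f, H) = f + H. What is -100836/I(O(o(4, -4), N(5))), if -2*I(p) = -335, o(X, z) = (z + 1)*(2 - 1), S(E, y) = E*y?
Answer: -201672/335 ≈ -602.01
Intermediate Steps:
o(X, z) = 1 + z (o(X, z) = (1 + z)*1 = 1 + z)
U(f, H) = H + f
N(P) = 3 + P
O(Y, W) = -16 - 16*Y (O(Y, W) = (4*(-4))*((0 + Y) + 1) = -16*(Y + 1) = -16*(1 + Y) = -16 - 16*Y)
I(p) = 335/2 (I(p) = -1/2*(-335) = 335/2)
-100836/I(O(o(4, -4), N(5))) = -100836/335/2 = -100836*2/335 = -201672/335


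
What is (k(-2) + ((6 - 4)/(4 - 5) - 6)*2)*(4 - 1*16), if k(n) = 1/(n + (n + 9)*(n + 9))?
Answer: 9012/47 ≈ 191.74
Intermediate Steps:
k(n) = 1/(n + (9 + n)²) (k(n) = 1/(n + (9 + n)*(9 + n)) = 1/(n + (9 + n)²))
(k(-2) + ((6 - 4)/(4 - 5) - 6)*2)*(4 - 1*16) = (1/(-2 + (9 - 2)²) + ((6 - 4)/(4 - 5) - 6)*2)*(4 - 1*16) = (1/(-2 + 7²) + (2/(-1) - 6)*2)*(4 - 16) = (1/(-2 + 49) + (2*(-1) - 6)*2)*(-12) = (1/47 + (-2 - 6)*2)*(-12) = (1/47 - 8*2)*(-12) = (1/47 - 16)*(-12) = -751/47*(-12) = 9012/47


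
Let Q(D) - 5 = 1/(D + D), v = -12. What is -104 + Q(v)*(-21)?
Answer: -1665/8 ≈ -208.13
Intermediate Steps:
Q(D) = 5 + 1/(2*D) (Q(D) = 5 + 1/(D + D) = 5 + 1/(2*D))
-104 + Q(v)*(-21) = -104 + (5 + (1/2)/(-12))*(-21) = -104 + (5 + (1/2)*(-1/12))*(-21) = -104 + (5 - 1/24)*(-21) = -104 + (119/24)*(-21) = -104 - 833/8 = -1665/8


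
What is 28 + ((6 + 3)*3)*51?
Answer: 1405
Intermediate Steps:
28 + ((6 + 3)*3)*51 = 28 + (9*3)*51 = 28 + 27*51 = 28 + 1377 = 1405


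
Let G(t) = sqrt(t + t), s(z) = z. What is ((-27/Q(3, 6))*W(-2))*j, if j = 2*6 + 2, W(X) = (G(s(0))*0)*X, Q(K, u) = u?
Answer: 0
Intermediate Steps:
G(t) = sqrt(2)*sqrt(t) (G(t) = sqrt(2*t) = sqrt(2)*sqrt(t))
W(X) = 0 (W(X) = ((sqrt(2)*sqrt(0))*0)*X = ((sqrt(2)*0)*0)*X = (0*0)*X = 0*X = 0)
j = 14 (j = 12 + 2 = 14)
((-27/Q(3, 6))*W(-2))*j = (-27/6*0)*14 = (-27*1/6*0)*14 = -9/2*0*14 = 0*14 = 0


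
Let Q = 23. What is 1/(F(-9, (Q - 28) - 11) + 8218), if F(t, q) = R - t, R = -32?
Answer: 1/8195 ≈ 0.00012203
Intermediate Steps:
F(t, q) = -32 - t
1/(F(-9, (Q - 28) - 11) + 8218) = 1/((-32 - 1*(-9)) + 8218) = 1/((-32 + 9) + 8218) = 1/(-23 + 8218) = 1/8195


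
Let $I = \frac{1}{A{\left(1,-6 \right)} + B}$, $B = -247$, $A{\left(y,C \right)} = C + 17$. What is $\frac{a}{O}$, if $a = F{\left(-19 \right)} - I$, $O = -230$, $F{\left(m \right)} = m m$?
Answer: $- \frac{85197}{54280} \approx -1.5696$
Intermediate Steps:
$A{\left(y,C \right)} = 17 + C$
$F{\left(m \right)} = m^{2}$
$I = - \frac{1}{236}$ ($I = \frac{1}{\left(17 - 6\right) - 247} = \frac{1}{11 - 247} = \frac{1}{-236} = - \frac{1}{236} \approx -0.0042373$)
$a = \frac{85197}{236}$ ($a = \left(-19\right)^{2} - - \frac{1}{236} = 361 + \frac{1}{236} = \frac{85197}{236} \approx 361.0$)
$\frac{a}{O} = \frac{85197}{236 \left(-230\right)} = \frac{85197}{236} \left(- \frac{1}{230}\right) = - \frac{85197}{54280}$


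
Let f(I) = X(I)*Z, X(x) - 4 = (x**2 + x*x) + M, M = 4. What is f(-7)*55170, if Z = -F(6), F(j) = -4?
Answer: 23392080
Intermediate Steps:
X(x) = 8 + 2*x**2 (X(x) = 4 + ((x**2 + x*x) + 4) = 4 + ((x**2 + x**2) + 4) = 4 + (2*x**2 + 4) = 4 + (4 + 2*x**2) = 8 + 2*x**2)
Z = 4 (Z = -1*(-4) = 4)
f(I) = 32 + 8*I**2 (f(I) = (8 + 2*I**2)*4 = 32 + 8*I**2)
f(-7)*55170 = (32 + 8*(-7)**2)*55170 = (32 + 8*49)*55170 = (32 + 392)*55170 = 424*55170 = 23392080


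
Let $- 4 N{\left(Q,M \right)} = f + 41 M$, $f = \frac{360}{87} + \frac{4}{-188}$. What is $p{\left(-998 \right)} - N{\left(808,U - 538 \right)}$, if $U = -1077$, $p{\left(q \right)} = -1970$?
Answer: $- \frac{50492937}{2726} \approx -18523.0$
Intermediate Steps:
$f = \frac{5611}{1363}$ ($f = 360 \cdot \frac{1}{87} + 4 \left(- \frac{1}{188}\right) = \frac{120}{29} - \frac{1}{47} = \frac{5611}{1363} \approx 4.1167$)
$N{\left(Q,M \right)} = - \frac{5611}{5452} - \frac{41 M}{4}$ ($N{\left(Q,M \right)} = - \frac{\frac{5611}{1363} + 41 M}{4} = - \frac{5611}{5452} - \frac{41 M}{4}$)
$p{\left(-998 \right)} - N{\left(808,U - 538 \right)} = -1970 - \left(- \frac{5611}{5452} - \frac{41 \left(-1077 - 538\right)}{4}\right) = -1970 - \left(- \frac{5611}{5452} - - \frac{66215}{4}\right) = -1970 - \left(- \frac{5611}{5452} + \frac{66215}{4}\right) = -1970 - \frac{45122717}{2726} = - \frac{50492937}{2726}$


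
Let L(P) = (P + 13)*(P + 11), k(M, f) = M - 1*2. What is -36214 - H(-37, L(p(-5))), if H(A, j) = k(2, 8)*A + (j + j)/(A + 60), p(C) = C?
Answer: -833018/23 ≈ -36218.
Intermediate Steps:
k(M, f) = -2 + M (k(M, f) = M - 2 = -2 + M)
L(P) = (11 + P)*(13 + P) (L(P) = (13 + P)*(11 + P) = (11 + P)*(13 + P))
H(A, j) = 2*j/(60 + A) (H(A, j) = (-2 + 2)*A + (j + j)/(A + 60) = 0*A + (2*j)/(60 + A) = 0 + 2*j/(60 + A) = 2*j/(60 + A))
-36214 - H(-37, L(p(-5))) = -36214 - 2*(143 + (-5)² + 24*(-5))/(60 - 37) = -36214 - 2*(143 + 25 - 120)/23 = -36214 - 2*48/23 = -36214 - 1*96/23 = -36214 - 96/23 = -833018/23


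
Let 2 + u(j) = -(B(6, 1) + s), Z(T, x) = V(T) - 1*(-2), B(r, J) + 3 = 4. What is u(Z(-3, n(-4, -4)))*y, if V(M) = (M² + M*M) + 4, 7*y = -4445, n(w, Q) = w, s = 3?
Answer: 3810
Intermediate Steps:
y = -635 (y = (⅐)*(-4445) = -635)
V(M) = 4 + 2*M² (V(M) = (M² + M²) + 4 = 2*M² + 4 = 4 + 2*M²)
B(r, J) = 1 (B(r, J) = -3 + 4 = 1)
Z(T, x) = 6 + 2*T² (Z(T, x) = (4 + 2*T²) - 1*(-2) = (4 + 2*T²) + 2 = 6 + 2*T²)
u(j) = -6 (u(j) = -2 - (1 + 3) = -2 - 1*4 = -2 - 4 = -6)
u(Z(-3, n(-4, -4)))*y = -6*(-635) = 3810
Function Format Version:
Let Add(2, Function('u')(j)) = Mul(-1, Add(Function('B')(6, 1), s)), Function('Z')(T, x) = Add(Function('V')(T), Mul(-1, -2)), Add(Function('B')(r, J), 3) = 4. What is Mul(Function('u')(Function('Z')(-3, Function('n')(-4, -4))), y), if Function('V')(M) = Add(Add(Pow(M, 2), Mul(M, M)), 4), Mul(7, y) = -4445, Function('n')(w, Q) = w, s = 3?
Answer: 3810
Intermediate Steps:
y = -635 (y = Mul(Rational(1, 7), -4445) = -635)
Function('V')(M) = Add(4, Mul(2, Pow(M, 2))) (Function('V')(M) = Add(Add(Pow(M, 2), Pow(M, 2)), 4) = Add(Mul(2, Pow(M, 2)), 4) = Add(4, Mul(2, Pow(M, 2))))
Function('B')(r, J) = 1 (Function('B')(r, J) = Add(-3, 4) = 1)
Function('Z')(T, x) = Add(6, Mul(2, Pow(T, 2))) (Function('Z')(T, x) = Add(Add(4, Mul(2, Pow(T, 2))), Mul(-1, -2)) = Add(Add(4, Mul(2, Pow(T, 2))), 2) = Add(6, Mul(2, Pow(T, 2))))
Function('u')(j) = -6 (Function('u')(j) = Add(-2, Mul(-1, Add(1, 3))) = Add(-2, Mul(-1, 4)) = Add(-2, -4) = -6)
Mul(Function('u')(Function('Z')(-3, Function('n')(-4, -4))), y) = Mul(-6, -635) = 3810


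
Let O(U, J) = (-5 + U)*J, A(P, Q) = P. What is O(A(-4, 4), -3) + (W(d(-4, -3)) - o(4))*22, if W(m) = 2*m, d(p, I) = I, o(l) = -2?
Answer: -61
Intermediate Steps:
O(U, J) = J*(-5 + U)
O(A(-4, 4), -3) + (W(d(-4, -3)) - o(4))*22 = -3*(-5 - 4) + (2*(-3) - 1*(-2))*22 = -3*(-9) + (-6 + 2)*22 = 27 - 4*22 = 27 - 88 = -61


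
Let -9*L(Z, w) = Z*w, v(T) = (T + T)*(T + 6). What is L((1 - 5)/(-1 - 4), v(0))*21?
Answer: 0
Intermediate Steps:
v(T) = 2*T*(6 + T) (v(T) = (2*T)*(6 + T) = 2*T*(6 + T))
L(Z, w) = -Z*w/9
L((1 - 5)/(-1 - 4), v(0))*21 = -(1 - 5)/(-1 - 4)*2*0*(6 + 0)/9*21 = -(-4/(-5))*2*0*6/9*21 = -⅑*(-4*(-⅕))*0*21 = -⅑*⅘*0*21 = 0*21 = 0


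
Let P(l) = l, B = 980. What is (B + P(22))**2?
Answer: 1004004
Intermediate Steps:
(B + P(22))**2 = (980 + 22)**2 = 1002**2 = 1004004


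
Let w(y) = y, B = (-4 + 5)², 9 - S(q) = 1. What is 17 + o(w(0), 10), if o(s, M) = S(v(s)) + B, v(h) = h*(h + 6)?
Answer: 26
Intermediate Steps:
v(h) = h*(6 + h)
S(q) = 8 (S(q) = 9 - 1*1 = 9 - 1 = 8)
B = 1 (B = 1² = 1)
o(s, M) = 9 (o(s, M) = 8 + 1 = 9)
17 + o(w(0), 10) = 17 + 9 = 26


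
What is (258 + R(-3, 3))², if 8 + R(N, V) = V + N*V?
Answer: 59536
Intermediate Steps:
R(N, V) = -8 + V + N*V (R(N, V) = -8 + (V + N*V) = -8 + V + N*V)
(258 + R(-3, 3))² = (258 + (-8 + 3 - 3*3))² = (258 + (-8 + 3 - 9))² = (258 - 14)² = 244² = 59536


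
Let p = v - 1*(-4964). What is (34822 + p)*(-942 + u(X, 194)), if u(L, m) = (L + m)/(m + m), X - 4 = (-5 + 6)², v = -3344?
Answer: -6656076637/194 ≈ -3.4310e+7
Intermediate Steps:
X = 5 (X = 4 + (-5 + 6)² = 4 + 1² = 4 + 1 = 5)
p = 1620 (p = -3344 - 1*(-4964) = -3344 + 4964 = 1620)
u(L, m) = (L + m)/(2*m) (u(L, m) = (L + m)/((2*m)) = (L + m)*(1/(2*m)) = (L + m)/(2*m))
(34822 + p)*(-942 + u(X, 194)) = (34822 + 1620)*(-942 + (½)*(5 + 194)/194) = 36442*(-942 + (½)*(1/194)*199) = 36442*(-942 + 199/388) = 36442*(-365297/388) = -6656076637/194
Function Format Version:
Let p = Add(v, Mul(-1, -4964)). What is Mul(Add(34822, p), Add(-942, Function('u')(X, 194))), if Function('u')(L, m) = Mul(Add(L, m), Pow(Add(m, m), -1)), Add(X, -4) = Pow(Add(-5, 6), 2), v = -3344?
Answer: Rational(-6656076637, 194) ≈ -3.4310e+7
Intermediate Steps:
X = 5 (X = Add(4, Pow(Add(-5, 6), 2)) = Add(4, Pow(1, 2)) = Add(4, 1) = 5)
p = 1620 (p = Add(-3344, Mul(-1, -4964)) = Add(-3344, 4964) = 1620)
Function('u')(L, m) = Mul(Rational(1, 2), Pow(m, -1), Add(L, m)) (Function('u')(L, m) = Mul(Add(L, m), Pow(Mul(2, m), -1)) = Mul(Add(L, m), Mul(Rational(1, 2), Pow(m, -1))) = Mul(Rational(1, 2), Pow(m, -1), Add(L, m)))
Mul(Add(34822, p), Add(-942, Function('u')(X, 194))) = Mul(Add(34822, 1620), Add(-942, Mul(Rational(1, 2), Pow(194, -1), Add(5, 194)))) = Mul(36442, Add(-942, Mul(Rational(1, 2), Rational(1, 194), 199))) = Mul(36442, Add(-942, Rational(199, 388))) = Mul(36442, Rational(-365297, 388)) = Rational(-6656076637, 194)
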